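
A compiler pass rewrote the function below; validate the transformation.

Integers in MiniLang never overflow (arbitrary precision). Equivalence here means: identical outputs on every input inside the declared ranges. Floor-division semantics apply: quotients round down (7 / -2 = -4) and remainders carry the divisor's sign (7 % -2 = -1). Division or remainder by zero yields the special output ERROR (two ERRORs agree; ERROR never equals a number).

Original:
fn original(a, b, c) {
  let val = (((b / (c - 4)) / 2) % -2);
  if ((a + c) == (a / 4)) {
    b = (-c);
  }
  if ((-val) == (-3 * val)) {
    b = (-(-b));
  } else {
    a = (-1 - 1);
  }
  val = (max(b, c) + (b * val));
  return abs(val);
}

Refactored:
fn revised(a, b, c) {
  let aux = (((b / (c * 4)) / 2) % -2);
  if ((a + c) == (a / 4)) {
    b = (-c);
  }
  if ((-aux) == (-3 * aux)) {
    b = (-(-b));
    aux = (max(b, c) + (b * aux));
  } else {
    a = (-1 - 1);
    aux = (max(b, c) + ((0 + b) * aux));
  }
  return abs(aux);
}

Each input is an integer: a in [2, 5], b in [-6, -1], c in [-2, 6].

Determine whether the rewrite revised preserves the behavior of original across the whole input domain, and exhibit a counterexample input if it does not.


Consider the input a=2, b=-6, c=0.
original: val = 0; ((a + c) == (a / 4)) -> false; ((-val) == (-3 * val)) -> true; b = -6; val = 0; return 0
revised: division by zero -> ERROR
0 != ERROR, so the rewrite changes behavior.
verdict: not equivalent; witness: a=2, b=-6, c=0


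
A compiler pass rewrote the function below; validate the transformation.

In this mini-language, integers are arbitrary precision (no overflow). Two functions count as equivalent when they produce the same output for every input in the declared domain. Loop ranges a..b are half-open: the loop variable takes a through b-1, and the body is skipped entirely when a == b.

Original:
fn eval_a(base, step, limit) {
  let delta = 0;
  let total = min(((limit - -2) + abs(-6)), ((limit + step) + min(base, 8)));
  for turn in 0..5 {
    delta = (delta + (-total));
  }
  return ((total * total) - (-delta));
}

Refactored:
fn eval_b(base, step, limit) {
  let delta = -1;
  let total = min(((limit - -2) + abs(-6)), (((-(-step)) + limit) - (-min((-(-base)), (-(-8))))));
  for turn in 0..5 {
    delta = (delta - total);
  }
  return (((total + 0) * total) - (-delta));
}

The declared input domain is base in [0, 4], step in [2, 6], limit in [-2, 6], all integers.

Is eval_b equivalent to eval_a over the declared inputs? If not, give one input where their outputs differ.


Input base=0, step=2, limit=-2: 0 from eval_a versus -1 from eval_b.
verdict: not equivalent; witness: base=0, step=2, limit=-2


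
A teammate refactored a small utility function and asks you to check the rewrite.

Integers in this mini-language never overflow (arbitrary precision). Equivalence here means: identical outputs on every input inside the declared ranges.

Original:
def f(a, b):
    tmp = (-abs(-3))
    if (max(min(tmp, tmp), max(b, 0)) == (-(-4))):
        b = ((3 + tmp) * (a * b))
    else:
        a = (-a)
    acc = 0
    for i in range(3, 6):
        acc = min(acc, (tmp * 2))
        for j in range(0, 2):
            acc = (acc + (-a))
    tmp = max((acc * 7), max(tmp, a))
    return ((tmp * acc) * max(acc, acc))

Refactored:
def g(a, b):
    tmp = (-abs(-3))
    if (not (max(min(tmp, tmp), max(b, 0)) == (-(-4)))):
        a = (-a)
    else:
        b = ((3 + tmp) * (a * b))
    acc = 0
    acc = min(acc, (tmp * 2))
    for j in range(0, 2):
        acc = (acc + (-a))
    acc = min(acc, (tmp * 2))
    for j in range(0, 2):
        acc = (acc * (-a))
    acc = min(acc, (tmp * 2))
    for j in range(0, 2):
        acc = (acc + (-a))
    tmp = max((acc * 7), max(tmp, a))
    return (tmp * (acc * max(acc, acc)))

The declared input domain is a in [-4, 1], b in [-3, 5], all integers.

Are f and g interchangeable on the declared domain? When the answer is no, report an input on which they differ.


Evaluate both at a=-4, b=-3.
f: tmp=-3, then (max(min(tmp, tmp), max(b, 0)) == (-(-4))) is false, then a=4, then acc=0, then (i=3), then acc=-6, then (j=0), then acc=-10, then (j=1), then acc=-14, then (i=4), then acc=-14, then (j=0), then acc=-18, then (j=1), then acc=-22, then (i=5), then acc=-22, then (j=0), then acc=-26, then (j=1), then acc=-30, then tmp=4, then returns 3600
g: tmp=-3, then (not (max(min(tmp, tmp), max(b, 0)) == (-(-4)))) is true, then a=4, then acc=0, then acc=-6, then (j=0), then acc=-10, then (j=1), then acc=-14, then acc=-14, then (j=0), then acc=56, then (j=1), then acc=-224, then acc=-224, then (j=0), then acc=-228, then (j=1), then acc=-232, then tmp=4, then returns 215296
3600 vs 215296 — the two versions disagree here.
verdict: not equivalent; witness: a=-4, b=-3


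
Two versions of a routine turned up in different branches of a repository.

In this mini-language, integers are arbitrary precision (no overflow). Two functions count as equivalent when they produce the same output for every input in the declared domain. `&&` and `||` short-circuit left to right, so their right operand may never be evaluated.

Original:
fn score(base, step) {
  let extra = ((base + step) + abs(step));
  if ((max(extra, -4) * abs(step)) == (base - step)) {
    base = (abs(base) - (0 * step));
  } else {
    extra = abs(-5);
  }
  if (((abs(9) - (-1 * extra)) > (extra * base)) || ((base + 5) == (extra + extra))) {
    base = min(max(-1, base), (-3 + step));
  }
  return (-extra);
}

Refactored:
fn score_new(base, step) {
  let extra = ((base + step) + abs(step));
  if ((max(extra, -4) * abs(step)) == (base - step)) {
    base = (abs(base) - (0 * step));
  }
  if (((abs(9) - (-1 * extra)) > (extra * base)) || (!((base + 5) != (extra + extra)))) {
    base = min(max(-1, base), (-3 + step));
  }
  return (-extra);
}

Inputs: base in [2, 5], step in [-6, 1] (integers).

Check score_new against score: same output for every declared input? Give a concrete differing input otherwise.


These are not equivalent — on base=2, step=-6 the outputs split (-5 vs -2).
score: extra := 2 | ((max(extra, -4) * abs(step)) == (base - step)): false | extra := 5 | (((abs(9) - (-1 * extra)) > (extra * base)) || ((base + 5) == (extra + extra))): true | base := -9 | result -5
score_new: extra := 2 | ((max(extra, -4) * abs(step)) == (base - step)): false | (((abs(9) - (-1 * extra)) > (extra * base)) || (!((base + 5) != (extra + extra)))): true | base := -9 | result -2
verdict: not equivalent; witness: base=2, step=-6


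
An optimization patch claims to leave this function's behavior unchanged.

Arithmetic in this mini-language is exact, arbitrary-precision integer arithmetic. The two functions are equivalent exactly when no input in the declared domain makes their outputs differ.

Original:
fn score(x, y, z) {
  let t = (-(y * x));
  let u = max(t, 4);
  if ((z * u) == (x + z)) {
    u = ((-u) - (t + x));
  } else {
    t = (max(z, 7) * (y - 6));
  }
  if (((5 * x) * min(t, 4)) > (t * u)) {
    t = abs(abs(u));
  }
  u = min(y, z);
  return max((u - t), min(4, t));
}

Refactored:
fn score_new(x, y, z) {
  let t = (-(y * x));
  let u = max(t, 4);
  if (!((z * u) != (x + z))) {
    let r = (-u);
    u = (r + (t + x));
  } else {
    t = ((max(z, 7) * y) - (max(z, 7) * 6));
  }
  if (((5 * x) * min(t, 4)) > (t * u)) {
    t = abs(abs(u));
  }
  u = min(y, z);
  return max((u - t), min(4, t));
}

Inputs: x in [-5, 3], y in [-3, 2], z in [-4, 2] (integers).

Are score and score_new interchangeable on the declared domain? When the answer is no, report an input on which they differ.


Input x=-3, y=-3, z=-1: 4 from score versus 6 from score_new.
verdict: not equivalent; witness: x=-3, y=-3, z=-1


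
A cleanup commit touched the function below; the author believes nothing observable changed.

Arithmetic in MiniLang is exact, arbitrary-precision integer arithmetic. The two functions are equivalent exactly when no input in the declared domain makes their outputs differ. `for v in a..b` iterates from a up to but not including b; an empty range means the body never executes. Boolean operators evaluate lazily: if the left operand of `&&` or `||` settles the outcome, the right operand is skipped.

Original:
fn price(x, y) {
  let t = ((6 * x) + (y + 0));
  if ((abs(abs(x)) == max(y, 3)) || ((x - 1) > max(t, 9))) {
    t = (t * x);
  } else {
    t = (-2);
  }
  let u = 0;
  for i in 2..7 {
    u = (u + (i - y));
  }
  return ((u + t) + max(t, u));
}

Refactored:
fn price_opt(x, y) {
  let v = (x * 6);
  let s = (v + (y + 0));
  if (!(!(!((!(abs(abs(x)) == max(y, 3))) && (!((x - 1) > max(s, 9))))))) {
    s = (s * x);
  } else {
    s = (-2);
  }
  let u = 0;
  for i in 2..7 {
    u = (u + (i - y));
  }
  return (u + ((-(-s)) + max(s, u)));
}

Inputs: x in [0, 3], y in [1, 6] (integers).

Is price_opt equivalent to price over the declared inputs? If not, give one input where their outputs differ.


Comparing the listings, the differences include: statement counts differ, and local variable names differ, and boolean connective usage differs.
One worked example (x=0, y=6) — price: t = 6; ((abs(abs(x)) == max(y, 3)) || ((x - 1) > max(t, 9))) -> false; t = -2; u = 0; [i=2]; u = -4; [i=3]; u = -7; [i=4]; u = -9; [i=5]; u = -10; [i=6]; u = -10; return -14; price_opt: v = 0; s = 6; (!(!(!((!(abs(abs(x)) == max(y, 3))) && (!((x - 1) > max(s, 9))))))) -> false; s = -2; u = 0; [i=2]; u = -4; [i=3]; u = -7; [i=4]; u = -9; [i=5]; u = -10; [i=6]; u = -10; return -14; agreement on -14.
An exhaustive pass over the 24 declared inputs shows identical outputs.
verdict: equivalent


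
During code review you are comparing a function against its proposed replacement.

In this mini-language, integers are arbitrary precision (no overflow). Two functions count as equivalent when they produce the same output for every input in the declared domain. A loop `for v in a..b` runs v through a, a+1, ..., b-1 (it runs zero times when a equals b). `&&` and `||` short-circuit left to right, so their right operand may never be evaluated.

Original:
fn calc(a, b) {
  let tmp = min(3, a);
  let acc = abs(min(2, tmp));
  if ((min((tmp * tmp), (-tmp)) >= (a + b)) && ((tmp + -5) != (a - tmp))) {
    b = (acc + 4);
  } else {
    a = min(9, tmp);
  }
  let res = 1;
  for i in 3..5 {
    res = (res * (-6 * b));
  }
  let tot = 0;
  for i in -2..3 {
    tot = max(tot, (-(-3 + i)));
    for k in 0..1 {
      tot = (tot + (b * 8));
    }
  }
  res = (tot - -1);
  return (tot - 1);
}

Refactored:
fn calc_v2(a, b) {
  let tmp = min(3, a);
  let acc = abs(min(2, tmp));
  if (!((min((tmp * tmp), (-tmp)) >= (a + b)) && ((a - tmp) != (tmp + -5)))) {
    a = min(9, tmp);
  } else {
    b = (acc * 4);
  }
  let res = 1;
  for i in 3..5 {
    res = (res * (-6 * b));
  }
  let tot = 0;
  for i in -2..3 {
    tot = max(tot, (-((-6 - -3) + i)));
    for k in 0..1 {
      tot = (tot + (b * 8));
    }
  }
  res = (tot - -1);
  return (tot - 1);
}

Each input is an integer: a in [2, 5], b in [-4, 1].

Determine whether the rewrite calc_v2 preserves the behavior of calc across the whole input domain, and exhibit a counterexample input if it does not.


The rewrite breaks on a=2, b=-4, where the results are 244 and 324.
calc: tmp becomes 2; next acc becomes 2; next ((min((tmp * tmp), (-tmp)) >= (a + b)) && ((tmp + -5) != (a - tmp))) evaluates to true; next b becomes 6; next res becomes 1; next at i=3:; next res becomes -36; next at i=4:; next res becomes 1296; next tot becomes 0; next at i=-2:; next tot becomes 5; next at k=0:; next tot becomes 53; next at i=-1:; next tot becomes 53; next at k=0:; next tot becomes 101; next at i=0:; next tot becomes 101; next at k=0:; next tot becomes 149; next at i=1:; next tot becomes 149; next at k=0:; next tot becomes 197; next at i=2:; next tot becomes 197; next at k=0:; next tot becomes 245; next res becomes 246; next final value 244
calc_v2: tmp becomes 2; next acc becomes 2; next (!((min((tmp * tmp), (-tmp)) >= (a + b)) && ((a - tmp) != (tmp + -5)))) evaluates to false; next b becomes 8; next res becomes 1; next at i=3:; next res becomes -48; next at i=4:; next res becomes 2304; next tot becomes 0; next at i=-2:; next tot becomes 5; next at k=0:; next tot becomes 69; next at i=-1:; next tot becomes 69; next at k=0:; next tot becomes 133; next at i=0:; next tot becomes 133; next at k=0:; next tot becomes 197; next at i=1:; next tot becomes 197; next at k=0:; next tot becomes 261; next at i=2:; next tot becomes 261; next at k=0:; next tot becomes 325; next res becomes 326; next final value 324
verdict: not equivalent; witness: a=2, b=-4


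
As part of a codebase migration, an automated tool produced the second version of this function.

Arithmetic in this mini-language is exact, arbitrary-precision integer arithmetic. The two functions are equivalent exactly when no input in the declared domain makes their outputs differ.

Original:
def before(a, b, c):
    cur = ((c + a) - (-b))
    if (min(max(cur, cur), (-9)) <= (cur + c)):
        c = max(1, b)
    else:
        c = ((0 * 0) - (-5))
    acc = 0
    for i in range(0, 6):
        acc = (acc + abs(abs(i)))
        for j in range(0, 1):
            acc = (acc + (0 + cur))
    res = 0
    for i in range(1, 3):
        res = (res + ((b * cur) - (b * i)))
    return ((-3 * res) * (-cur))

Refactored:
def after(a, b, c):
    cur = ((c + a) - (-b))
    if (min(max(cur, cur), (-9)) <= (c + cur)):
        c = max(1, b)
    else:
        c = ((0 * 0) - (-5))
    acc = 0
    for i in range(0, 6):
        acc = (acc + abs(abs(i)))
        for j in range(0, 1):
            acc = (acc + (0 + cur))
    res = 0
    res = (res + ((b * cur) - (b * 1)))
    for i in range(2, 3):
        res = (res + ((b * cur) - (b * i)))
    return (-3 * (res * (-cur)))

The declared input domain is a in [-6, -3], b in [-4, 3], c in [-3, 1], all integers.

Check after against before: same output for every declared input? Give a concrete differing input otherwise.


Reading the diff, among the changes: arithmetic usage differs; and constant usage differs; and statement counts differ; and loop structure differs.
As a probe, take a=-4, b=-3, c=1: before runs cur := -6 | (min(max(cur, cur), (-9)) <= (cur + c)): true | c := 1 | acc := 0 | iter i=0: | acc := 0 | iter j=0: | acc := -6 | iter i=1: | acc := -5 | iter j=0: | acc := -11 | iter i=2: | acc := -9 | iter j=0: | acc := -15 | iter i=3: | acc := -12 | iter j=0: | acc := -18 | iter i=4: | acc := -14 | iter j=0: | acc := -20 | iter i=5: | acc := -15 | iter j=0: | acc := -21 | res := 0 | iter i=1: | res := 21 | iter i=2: | res := 45 | result -810; after runs cur := -6 | (min(max(cur, cur), (-9)) <= (c + cur)): true | c := 1 | acc := 0 | iter i=0: | acc := 0 | iter j=0: | acc := -6 | iter i=1: | acc := -5 | iter j=0: | acc := -11 | iter i=2: | acc := -9 | iter j=0: | acc := -15 | iter i=3: | acc := -12 | iter j=0: | acc := -18 | iter i=4: | acc := -14 | iter j=0: | acc := -20 | iter i=5: | acc := -15 | iter j=0: | acc := -21 | res := 0 | res := 21 | iter i=2: | res := 45 | result -810; both end at -810.
Checked all 160 inputs in the declared domain: the outputs agree on every one.
verdict: equivalent


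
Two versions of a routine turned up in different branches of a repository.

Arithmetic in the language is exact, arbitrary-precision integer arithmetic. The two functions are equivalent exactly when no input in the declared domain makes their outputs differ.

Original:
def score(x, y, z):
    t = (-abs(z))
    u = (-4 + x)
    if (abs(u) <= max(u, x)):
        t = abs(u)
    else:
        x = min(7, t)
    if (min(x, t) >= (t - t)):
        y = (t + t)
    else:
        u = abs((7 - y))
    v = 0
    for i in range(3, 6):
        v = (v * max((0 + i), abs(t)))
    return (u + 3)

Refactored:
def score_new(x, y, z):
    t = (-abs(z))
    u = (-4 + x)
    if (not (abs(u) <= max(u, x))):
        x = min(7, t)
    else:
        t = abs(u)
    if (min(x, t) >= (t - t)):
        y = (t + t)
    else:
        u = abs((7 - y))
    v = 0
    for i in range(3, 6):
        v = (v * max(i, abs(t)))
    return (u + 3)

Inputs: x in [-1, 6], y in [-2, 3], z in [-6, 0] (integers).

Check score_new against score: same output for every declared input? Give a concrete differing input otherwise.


The two versions differ — the changes include constant usage differs; and arithmetic usage differs; and boolean connective usage differs.
One worked example (x=-1, y=2, z=-1) — score: t=-1, then u=-5, then (abs(u) <= max(u, x)) is false, then x=-1, then (min(x, t) >= (t - t)) is false, then u=5, then v=0, then (i=3), then v=0, then (i=4), then v=0, then (i=5), then v=0, then returns 8; score_new: t=-1, then u=-5, then (not (abs(u) <= max(u, x))) is true, then x=-1, then (min(x, t) >= (t - t)) is false, then u=5, then v=0, then (i=3), then v=0, then (i=4), then v=0, then (i=5), then v=0, then returns 8; agreement on 8.
Every one of the 336 inputs gives matching results.
verdict: equivalent


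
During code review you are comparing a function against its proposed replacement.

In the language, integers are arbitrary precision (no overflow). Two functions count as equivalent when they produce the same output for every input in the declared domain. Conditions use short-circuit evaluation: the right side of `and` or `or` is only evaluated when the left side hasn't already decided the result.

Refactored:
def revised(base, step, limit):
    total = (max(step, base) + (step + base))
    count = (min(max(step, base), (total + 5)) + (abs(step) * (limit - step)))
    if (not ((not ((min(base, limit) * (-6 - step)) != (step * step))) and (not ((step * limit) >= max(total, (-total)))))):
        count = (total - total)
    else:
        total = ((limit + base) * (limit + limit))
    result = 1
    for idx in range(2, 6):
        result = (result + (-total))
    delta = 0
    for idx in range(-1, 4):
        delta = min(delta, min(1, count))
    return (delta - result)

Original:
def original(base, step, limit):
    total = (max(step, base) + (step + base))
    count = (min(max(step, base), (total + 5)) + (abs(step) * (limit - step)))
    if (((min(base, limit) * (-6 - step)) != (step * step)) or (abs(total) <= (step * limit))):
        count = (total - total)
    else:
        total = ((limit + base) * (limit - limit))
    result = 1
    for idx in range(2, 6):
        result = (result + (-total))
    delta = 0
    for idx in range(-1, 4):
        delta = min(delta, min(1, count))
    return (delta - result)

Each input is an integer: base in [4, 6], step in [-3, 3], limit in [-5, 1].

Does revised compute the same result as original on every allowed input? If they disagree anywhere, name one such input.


Consider the input base=4, step=-2, limit=-1.
original: total := 6 | count := 6 | (((min(base, limit) * (-6 - step)) != (step * step)) or (abs(total) <= (step * limit))): false | total := 0 | result := 1 | iter idx=2: | result := 1 | iter idx=3: | result := 1 | iter idx=4: | result := 1 | iter idx=5: | result := 1 | delta := 0 | iter idx=-1: | delta := 0 | iter idx=0: | delta := 0 | iter idx=1: | delta := 0 | iter idx=2: | delta := 0 | iter idx=3: | delta := 0 | result -1
revised: total := 6 | count := 6 | (not ((not ((min(base, limit) * (-6 - step)) != (step * step))) and (not ((step * limit) >= max(total, (-total)))))): false | total := -6 | result := 1 | iter idx=2: | result := 7 | iter idx=3: | result := 13 | iter idx=4: | result := 19 | iter idx=5: | result := 25 | delta := 0 | iter idx=-1: | delta := 0 | iter idx=0: | delta := 0 | iter idx=1: | delta := 0 | iter idx=2: | delta := 0 | iter idx=3: | delta := 0 | result -25
-1 against -25: the behavior changed.
verdict: not equivalent; witness: base=4, step=-2, limit=-1


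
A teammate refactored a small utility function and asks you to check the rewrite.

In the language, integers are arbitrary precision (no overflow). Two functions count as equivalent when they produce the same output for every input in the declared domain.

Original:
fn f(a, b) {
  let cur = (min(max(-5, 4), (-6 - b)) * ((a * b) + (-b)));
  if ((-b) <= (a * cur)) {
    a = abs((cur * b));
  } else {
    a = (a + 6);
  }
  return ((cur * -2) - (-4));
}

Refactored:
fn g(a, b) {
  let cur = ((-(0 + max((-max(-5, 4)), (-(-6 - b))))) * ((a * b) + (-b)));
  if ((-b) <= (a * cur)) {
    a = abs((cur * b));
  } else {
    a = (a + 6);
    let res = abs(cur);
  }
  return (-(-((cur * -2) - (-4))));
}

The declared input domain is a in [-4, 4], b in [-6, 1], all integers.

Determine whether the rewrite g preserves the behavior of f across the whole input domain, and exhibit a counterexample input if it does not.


Changes here: min/max/abs usage differs; also local variable names differ; also arithmetic usage differs; also constant usage differs; also statement counts differ; the full 72-point sweep finds no disagreement.
verdict: equivalent


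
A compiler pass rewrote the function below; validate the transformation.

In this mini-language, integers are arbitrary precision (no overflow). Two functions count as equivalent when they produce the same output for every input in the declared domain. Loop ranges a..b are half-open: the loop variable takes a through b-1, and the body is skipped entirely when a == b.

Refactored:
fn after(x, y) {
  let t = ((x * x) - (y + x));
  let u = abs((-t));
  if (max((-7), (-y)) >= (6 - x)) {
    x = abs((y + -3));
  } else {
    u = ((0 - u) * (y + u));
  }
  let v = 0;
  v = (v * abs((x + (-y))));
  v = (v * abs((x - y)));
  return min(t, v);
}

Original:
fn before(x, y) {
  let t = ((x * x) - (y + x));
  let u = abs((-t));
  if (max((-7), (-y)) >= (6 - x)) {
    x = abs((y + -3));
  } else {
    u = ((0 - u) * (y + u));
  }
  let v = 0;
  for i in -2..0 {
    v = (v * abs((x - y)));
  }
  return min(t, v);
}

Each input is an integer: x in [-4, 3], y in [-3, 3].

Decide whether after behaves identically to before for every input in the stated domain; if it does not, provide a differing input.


Reading the diff, among the changes: min/max/abs usage differs; and arithmetic usage differs; and loop structure differs; and local variable names differ.
Spot check at x=-1, y=3 — before: t becomes -1; next u becomes 1; next (max((-7), (-y)) >= (6 - x)) evaluates to false; next u becomes -4; next v becomes 0; next at i=-2:; next v becomes 0; next at i=-1:; next v becomes 0; next final value -1. after: t becomes -1; next u becomes 1; next (max((-7), (-y)) >= (6 - x)) evaluates to false; next u becomes -4; next v becomes 0; next v becomes 0; next v becomes 0; next final value -1. Both give -1.
Checked all 56 inputs in the declared domain: the outputs agree on every one.
verdict: equivalent


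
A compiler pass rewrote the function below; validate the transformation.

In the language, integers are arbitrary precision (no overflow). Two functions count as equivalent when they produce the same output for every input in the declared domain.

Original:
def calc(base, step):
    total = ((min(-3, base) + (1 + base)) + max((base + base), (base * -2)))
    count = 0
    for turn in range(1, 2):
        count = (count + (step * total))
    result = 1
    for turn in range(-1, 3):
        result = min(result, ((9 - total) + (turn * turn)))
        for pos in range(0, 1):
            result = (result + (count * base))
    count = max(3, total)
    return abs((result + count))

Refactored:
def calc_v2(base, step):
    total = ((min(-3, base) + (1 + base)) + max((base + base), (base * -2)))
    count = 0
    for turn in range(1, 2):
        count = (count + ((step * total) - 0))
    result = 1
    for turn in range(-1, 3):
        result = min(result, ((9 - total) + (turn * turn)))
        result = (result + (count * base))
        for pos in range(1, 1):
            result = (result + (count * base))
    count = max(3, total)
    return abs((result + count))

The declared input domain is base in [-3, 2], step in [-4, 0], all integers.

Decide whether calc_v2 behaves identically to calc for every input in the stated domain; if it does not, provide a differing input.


Side by side, the visible changes include: statement counts differ; loop structure differs; arithmetic usage differs; constant usage differs.
Spot check at base=-3, step=-1 — calc: total := 1 | count := 0 | iter turn=1: | count := -1 | result := 1 | iter turn=-1: | result := 1 | iter pos=0: | result := 4 | iter turn=0: | result := 4 | iter pos=0: | result := 7 | iter turn=1: | result := 7 | iter pos=0: | result := 10 | iter turn=2: | result := 10 | iter pos=0: | result := 13 | count := 3 | result 16. calc_v2: total := 1 | count := 0 | iter turn=1: | count := -1 | result := 1 | iter turn=-1: | result := 1 | result := 4 | loop over pos: empty range | iter turn=0: | result := 4 | result := 7 | loop over pos: empty range | iter turn=1: | result := 7 | result := 10 | loop over pos: empty range | iter turn=2: | result := 10 | result := 13 | loop over pos: empty range | count := 3 | result 16. Both give 16.
Sweeping the whole domain (30 inputs) finds no disagreement.
verdict: equivalent


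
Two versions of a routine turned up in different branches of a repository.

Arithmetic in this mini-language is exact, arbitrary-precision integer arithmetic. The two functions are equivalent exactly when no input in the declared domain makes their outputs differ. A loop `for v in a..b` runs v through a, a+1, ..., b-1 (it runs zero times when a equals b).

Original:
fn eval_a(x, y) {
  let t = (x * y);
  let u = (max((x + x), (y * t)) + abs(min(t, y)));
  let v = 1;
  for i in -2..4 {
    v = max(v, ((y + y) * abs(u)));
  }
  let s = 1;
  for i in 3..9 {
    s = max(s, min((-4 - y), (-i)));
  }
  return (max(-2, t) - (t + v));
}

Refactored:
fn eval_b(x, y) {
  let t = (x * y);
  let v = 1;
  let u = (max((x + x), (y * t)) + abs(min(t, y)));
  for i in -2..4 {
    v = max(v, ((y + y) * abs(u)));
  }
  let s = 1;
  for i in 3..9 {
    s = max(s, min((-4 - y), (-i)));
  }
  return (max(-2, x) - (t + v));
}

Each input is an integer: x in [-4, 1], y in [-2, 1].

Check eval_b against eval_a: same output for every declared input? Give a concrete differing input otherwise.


Try x=-4, y=-2.
eval_a: t=8, then u=-6, then v=1, then (i=-2), then v=1, then (i=-1), then v=1, then (i=0), then v=1, then (i=1), then v=1, then (i=2), then v=1, then (i=3), then v=1, then s=1, then (i=3), then s=1, then (i=4), then s=1, then (i=5), then s=1, then (i=6), then s=1, then (i=7), then s=1, then (i=8), then s=1, then returns -1
eval_b: t=8, then v=1, then u=-6, then (i=-2), then v=1, then (i=-1), then v=1, then (i=0), then v=1, then (i=1), then v=1, then (i=2), then v=1, then (i=3), then v=1, then s=1, then (i=3), then s=1, then (i=4), then s=1, then (i=5), then s=1, then (i=6), then s=1, then (i=7), then s=1, then (i=8), then s=1, then returns -11
-1 against -11: the behavior changed.
verdict: not equivalent; witness: x=-4, y=-2


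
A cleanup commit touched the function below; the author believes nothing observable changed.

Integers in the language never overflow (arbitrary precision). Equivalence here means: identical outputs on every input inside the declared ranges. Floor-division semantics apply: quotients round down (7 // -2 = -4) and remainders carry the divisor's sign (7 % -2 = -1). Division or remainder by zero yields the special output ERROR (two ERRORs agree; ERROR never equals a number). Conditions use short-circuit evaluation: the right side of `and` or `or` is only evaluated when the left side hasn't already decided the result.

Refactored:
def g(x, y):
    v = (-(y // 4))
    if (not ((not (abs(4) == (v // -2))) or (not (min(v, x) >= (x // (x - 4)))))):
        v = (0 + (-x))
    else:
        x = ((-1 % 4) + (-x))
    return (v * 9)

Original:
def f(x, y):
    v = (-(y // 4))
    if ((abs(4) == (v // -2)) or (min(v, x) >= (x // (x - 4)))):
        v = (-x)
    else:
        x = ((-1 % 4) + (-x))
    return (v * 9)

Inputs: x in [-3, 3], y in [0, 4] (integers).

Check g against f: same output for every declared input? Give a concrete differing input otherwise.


At x=1, y=0: f gives -9, g gives 0.
verdict: not equivalent; witness: x=1, y=0


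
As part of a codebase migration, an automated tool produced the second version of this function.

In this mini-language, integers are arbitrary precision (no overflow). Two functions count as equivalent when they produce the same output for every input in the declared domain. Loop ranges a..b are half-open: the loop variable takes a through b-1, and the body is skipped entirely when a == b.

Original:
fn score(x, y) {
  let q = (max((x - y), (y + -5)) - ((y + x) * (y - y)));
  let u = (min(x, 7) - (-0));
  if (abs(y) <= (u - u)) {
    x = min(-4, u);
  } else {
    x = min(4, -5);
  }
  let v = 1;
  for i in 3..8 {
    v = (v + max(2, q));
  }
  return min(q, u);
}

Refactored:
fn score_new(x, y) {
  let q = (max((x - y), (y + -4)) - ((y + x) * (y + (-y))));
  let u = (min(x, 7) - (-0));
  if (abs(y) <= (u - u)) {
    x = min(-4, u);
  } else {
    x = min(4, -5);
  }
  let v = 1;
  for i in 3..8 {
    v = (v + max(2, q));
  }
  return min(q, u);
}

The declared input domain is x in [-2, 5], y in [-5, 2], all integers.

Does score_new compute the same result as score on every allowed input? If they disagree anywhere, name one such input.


Not equivalent: x=-2, y=2 separates them (-3 vs -2).
score: q := -3 | u := -2 | (abs(y) <= (u - u)): false | x := -5 | v := 1 | iter i=3: | v := 3 | iter i=4: | v := 5 | iter i=5: | v := 7 | iter i=6: | v := 9 | iter i=7: | v := 11 | result -3
score_new: q := -2 | u := -2 | (abs(y) <= (u - u)): false | x := -5 | v := 1 | iter i=3: | v := 3 | iter i=4: | v := 5 | iter i=5: | v := 7 | iter i=6: | v := 9 | iter i=7: | v := 11 | result -2
verdict: not equivalent; witness: x=-2, y=2


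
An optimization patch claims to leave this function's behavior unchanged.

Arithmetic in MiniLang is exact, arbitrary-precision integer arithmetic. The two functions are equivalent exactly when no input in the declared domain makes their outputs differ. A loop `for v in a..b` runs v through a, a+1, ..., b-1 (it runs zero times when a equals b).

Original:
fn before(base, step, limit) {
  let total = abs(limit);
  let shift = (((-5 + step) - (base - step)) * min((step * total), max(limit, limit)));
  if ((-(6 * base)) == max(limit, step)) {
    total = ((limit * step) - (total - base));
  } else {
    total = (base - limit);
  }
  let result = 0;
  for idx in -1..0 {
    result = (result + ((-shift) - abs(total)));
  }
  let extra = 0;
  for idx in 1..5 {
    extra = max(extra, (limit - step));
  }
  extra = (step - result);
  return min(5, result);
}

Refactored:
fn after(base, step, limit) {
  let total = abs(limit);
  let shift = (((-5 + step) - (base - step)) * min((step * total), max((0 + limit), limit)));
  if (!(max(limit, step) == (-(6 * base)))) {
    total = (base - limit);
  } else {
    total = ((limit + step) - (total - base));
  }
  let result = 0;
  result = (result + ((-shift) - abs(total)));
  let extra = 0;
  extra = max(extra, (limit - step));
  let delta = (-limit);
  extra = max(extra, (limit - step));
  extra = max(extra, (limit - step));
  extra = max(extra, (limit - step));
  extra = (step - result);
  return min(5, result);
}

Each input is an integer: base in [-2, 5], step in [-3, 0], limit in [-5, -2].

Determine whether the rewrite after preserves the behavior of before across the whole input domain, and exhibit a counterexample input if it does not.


Evaluate both at base=0, step=0, limit=-5.
before: total=5, then shift=25, then ((-(6 * base)) == max(limit, step)) is true, then total=-5, then result=0, then (idx=-1), then result=-30, then extra=0, then (idx=1), then extra=0, then (idx=2), then extra=0, then (idx=3), then extra=0, then (idx=4), then extra=0, then extra=30, then returns -30
after: total=5, then shift=25, then (!(max(limit, step) == (-(6 * base)))) is false, then total=-10, then result=0, then result=-35, then extra=0, then extra=0, then delta=5, then extra=0, then extra=0, then extra=0, then extra=35, then returns -35
-30 against -35: the behavior changed.
verdict: not equivalent; witness: base=0, step=0, limit=-5


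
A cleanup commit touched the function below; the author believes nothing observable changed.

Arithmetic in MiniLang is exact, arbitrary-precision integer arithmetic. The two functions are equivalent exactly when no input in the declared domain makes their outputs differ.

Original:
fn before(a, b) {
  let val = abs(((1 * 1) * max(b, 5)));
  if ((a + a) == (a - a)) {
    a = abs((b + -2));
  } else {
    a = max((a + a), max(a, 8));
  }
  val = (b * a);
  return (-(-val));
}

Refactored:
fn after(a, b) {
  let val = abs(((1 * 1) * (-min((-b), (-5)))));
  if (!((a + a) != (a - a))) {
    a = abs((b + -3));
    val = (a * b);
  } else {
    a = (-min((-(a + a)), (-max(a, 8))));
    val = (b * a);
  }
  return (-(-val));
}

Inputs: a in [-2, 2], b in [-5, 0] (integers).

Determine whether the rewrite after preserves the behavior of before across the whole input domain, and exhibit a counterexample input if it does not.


Not equivalent: a=0, b=-5 separates them (-35 vs -40).
before: val := 5 | ((a + a) == (a - a)): true | a := 7 | val := -35 | result -35
after: val := 5 | (!((a + a) != (a - a))): true | a := 8 | val := -40 | result -40
verdict: not equivalent; witness: a=0, b=-5


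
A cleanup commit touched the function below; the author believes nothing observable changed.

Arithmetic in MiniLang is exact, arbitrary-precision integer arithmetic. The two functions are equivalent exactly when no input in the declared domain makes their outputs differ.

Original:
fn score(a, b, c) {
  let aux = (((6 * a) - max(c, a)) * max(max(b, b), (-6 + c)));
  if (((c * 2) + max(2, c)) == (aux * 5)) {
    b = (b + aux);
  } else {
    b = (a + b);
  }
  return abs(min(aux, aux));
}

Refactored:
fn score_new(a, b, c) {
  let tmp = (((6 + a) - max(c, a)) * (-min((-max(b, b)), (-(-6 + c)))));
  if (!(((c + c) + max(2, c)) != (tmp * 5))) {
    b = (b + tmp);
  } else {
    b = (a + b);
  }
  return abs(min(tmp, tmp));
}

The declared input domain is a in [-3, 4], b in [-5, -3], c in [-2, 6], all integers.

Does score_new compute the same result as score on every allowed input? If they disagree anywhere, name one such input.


At a=-3, b=-5, c=-2: score gives 80, score_new gives 25.
verdict: not equivalent; witness: a=-3, b=-5, c=-2


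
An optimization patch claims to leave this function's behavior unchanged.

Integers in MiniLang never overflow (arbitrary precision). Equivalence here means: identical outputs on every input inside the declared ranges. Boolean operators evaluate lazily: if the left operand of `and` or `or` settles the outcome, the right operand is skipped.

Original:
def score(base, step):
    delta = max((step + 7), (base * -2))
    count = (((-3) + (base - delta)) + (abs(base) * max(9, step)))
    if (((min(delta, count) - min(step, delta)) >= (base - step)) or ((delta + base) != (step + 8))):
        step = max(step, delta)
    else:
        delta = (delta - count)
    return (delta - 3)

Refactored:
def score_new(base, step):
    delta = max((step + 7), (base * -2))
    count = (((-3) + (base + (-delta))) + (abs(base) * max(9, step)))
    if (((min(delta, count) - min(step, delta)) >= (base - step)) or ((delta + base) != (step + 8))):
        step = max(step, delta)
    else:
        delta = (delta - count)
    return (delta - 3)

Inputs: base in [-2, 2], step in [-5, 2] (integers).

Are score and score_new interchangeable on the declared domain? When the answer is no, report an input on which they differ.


Although arithmetic usage differs, 40/40 inputs agree.
verdict: equivalent


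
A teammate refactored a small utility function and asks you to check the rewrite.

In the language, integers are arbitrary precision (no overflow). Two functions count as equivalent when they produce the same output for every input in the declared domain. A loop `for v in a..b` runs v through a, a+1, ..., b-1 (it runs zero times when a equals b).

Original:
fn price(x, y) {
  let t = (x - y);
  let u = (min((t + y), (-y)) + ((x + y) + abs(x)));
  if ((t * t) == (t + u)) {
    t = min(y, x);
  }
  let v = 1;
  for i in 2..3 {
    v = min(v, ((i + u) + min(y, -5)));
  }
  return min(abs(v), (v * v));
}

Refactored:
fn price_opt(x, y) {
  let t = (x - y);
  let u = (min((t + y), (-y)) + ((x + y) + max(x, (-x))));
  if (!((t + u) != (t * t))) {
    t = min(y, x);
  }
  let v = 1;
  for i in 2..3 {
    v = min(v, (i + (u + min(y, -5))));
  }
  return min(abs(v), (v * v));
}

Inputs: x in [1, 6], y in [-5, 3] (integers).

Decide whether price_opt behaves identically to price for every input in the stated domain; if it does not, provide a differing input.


Reading the diff, among the changes: comparison usage differs; also boolean connective usage differs; also min/max/abs usage differs.
Spot check at x=6, y=0 — price: t becomes 6; next u becomes 12; next ((t * t) == (t + u)) evaluates to false; next v becomes 1; next at i=2:; next v becomes 1; next final value 1. price_opt: t becomes 6; next u becomes 12; next (!((t + u) != (t * t))) evaluates to false; next v becomes 1; next at i=2:; next v becomes 1; next final value 1. Both give 1.
Every one of the 54 inputs gives matching results.
verdict: equivalent


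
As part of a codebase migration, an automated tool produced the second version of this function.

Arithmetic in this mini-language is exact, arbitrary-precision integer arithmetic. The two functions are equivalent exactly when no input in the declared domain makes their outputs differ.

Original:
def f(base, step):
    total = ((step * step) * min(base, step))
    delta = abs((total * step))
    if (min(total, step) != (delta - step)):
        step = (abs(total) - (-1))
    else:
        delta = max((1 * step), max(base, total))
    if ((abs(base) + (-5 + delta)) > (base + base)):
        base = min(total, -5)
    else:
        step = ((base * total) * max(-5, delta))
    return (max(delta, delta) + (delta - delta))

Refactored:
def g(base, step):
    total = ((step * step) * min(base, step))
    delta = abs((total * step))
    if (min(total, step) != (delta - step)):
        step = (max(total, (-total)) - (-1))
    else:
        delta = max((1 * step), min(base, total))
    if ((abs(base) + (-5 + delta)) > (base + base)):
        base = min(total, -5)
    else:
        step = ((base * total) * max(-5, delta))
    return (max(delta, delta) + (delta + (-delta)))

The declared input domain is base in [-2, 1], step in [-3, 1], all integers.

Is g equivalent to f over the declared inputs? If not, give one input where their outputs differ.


Evaluate both at base=1, step=0.
f: total becomes 0; next delta becomes 0; next (min(total, step) != (delta - step)) evaluates to false; next delta becomes 1; next ((abs(base) + (-5 + delta)) > (base + base)) evaluates to false; next step becomes 0; next final value 1
g: total becomes 0; next delta becomes 0; next (min(total, step) != (delta - step)) evaluates to false; next delta becomes 0; next ((abs(base) + (-5 + delta)) > (base + base)) evaluates to false; next step becomes 0; next final value 0
1 against 0: the behavior changed.
verdict: not equivalent; witness: base=1, step=0


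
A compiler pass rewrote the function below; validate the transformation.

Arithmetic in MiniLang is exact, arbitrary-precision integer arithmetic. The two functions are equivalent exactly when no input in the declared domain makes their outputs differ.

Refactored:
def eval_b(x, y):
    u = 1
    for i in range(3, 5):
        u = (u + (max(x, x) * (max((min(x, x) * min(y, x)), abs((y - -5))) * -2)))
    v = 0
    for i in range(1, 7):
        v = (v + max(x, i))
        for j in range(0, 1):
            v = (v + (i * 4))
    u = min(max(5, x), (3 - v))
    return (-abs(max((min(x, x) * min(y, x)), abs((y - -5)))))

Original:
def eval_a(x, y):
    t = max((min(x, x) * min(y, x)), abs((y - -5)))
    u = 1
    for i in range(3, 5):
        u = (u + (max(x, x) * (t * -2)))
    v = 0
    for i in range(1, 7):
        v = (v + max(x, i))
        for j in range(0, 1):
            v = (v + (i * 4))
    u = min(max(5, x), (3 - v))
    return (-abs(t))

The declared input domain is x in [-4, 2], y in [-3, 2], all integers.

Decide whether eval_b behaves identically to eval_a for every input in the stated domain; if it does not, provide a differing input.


Changes here: constant usage differs; also arithmetic usage differs; also statement counts differ; also local variable names differ; also min/max/abs usage differs; the full 42-point sweep finds no disagreement.
verdict: equivalent
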